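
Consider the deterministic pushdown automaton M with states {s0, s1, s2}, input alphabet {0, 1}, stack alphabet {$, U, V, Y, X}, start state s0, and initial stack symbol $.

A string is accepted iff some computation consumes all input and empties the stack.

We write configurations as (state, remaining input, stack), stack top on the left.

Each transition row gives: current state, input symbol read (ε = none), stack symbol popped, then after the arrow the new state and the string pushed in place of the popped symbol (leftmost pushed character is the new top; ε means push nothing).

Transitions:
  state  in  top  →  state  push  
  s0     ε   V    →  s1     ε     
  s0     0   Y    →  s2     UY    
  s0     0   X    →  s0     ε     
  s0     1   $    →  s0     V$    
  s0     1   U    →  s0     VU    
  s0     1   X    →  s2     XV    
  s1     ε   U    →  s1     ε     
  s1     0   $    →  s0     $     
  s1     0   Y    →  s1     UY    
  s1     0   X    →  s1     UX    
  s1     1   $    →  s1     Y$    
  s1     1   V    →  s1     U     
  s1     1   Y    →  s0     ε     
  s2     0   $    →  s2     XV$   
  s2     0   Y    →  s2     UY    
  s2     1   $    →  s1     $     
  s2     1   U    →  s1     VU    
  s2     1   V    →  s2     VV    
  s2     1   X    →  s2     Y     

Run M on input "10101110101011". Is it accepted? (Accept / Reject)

(s0, 10101110101011, $) ⊢ (s0, 0101110101011, V$) ⊢ (s1, 0101110101011, $) ⊢ (s0, 101110101011, $) ⊢ (s0, 01110101011, V$) ⊢ (s1, 01110101011, $) ⊢ (s0, 1110101011, $) ⊢ (s0, 110101011, V$) ⊢ (s1, 110101011, $) ⊢ (s1, 10101011, Y$) ⊢ (s0, 0101011, $)
No transition applies at (s0, 0101011, $); input not fully consumed.

Reject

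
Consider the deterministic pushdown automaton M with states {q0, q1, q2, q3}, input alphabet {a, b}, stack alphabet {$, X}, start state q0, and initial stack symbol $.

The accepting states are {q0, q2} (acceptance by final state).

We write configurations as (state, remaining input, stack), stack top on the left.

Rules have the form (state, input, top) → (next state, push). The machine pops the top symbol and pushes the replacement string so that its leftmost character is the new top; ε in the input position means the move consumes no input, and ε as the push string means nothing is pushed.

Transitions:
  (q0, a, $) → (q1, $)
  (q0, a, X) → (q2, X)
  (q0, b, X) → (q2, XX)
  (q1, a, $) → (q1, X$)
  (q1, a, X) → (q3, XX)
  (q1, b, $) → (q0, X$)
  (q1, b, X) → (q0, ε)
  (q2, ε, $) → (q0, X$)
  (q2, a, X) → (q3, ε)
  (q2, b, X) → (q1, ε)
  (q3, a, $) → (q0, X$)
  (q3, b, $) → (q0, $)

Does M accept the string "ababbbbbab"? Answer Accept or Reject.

Accept

(q0, ababbbbbab, $)
  read a, top $: go to q1, push $ → (q1, babbbbbab, $)
  read b, top $: go to q0, push X$ → (q0, abbbbbab, X$)
  read a, top X: go to q2, push X → (q2, bbbbbab, X$)
  read b, top X: go to q1, push ε → (q1, bbbbab, $)
  read b, top $: go to q0, push X$ → (q0, bbbab, X$)
  read b, top X: go to q2, push XX → (q2, bbab, XX$)
  read b, top X: go to q1, push ε → (q1, bab, X$)
  read b, top X: go to q0, push ε → (q0, ab, $)
  read a, top $: go to q1, push $ → (q1, b, $)
  read b, top $: go to q0, push X$ → (q0, ε, X$)
All input consumed; state q0 ∈ F.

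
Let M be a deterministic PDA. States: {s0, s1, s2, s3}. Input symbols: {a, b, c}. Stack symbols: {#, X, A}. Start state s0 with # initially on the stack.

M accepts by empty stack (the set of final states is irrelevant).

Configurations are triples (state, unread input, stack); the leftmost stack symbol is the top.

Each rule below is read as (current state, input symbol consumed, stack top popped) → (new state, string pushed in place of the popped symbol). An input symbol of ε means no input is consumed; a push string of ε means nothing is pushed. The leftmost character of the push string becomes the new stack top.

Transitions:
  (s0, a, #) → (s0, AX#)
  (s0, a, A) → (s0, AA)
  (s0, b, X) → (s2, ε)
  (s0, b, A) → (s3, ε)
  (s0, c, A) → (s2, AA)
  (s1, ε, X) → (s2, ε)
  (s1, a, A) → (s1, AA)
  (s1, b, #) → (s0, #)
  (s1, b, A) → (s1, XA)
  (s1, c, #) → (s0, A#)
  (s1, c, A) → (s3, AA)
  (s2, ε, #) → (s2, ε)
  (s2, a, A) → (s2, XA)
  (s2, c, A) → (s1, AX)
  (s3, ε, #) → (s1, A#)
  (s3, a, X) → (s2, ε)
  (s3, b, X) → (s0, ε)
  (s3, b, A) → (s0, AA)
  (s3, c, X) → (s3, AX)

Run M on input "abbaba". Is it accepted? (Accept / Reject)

Accept

(s0, abbaba, #)
  read a, top #: go to s0, push AX# → (s0, bbaba, AX#)
  read b, top A: go to s3, push ε → (s3, baba, X#)
  read b, top X: go to s0, push ε → (s0, aba, #)
  read a, top #: go to s0, push AX# → (s0, ba, AX#)
  read b, top A: go to s3, push ε → (s3, a, X#)
  read a, top X: go to s2, push ε → (s2, ε, #)
  ε-move, top #: go to s2, push ε → (s2, ε, ε)
All input consumed and the stack is empty.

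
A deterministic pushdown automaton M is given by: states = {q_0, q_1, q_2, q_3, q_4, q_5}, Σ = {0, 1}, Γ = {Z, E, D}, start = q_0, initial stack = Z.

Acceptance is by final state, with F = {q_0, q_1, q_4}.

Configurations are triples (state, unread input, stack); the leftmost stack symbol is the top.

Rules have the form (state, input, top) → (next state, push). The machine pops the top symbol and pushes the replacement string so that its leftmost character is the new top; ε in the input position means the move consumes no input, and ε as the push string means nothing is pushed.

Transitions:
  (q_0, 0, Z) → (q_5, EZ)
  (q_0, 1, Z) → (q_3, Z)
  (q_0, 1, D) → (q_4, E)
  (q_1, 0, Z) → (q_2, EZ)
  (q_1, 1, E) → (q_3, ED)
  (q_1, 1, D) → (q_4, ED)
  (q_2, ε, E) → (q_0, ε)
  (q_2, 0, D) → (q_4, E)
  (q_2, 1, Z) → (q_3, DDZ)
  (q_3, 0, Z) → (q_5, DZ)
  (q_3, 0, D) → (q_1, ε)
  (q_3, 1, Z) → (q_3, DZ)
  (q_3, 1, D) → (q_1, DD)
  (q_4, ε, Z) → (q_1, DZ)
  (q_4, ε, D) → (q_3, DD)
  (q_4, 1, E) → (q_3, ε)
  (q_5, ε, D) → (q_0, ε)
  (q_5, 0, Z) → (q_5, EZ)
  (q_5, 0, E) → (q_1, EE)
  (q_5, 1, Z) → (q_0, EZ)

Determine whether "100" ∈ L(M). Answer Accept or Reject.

(q_0, 100, Z)
  read 1, top Z: go to q_3, push Z → (q_3, 00, Z)
  read 0, top Z: go to q_5, push DZ → (q_5, 0, DZ)
  ε-move, top D: go to q_0, push ε → (q_0, 0, Z)
  read 0, top Z: go to q_5, push EZ → (q_5, ε, EZ)
All input consumed; state q_5 ∉ F and no further ε-move applies.

Reject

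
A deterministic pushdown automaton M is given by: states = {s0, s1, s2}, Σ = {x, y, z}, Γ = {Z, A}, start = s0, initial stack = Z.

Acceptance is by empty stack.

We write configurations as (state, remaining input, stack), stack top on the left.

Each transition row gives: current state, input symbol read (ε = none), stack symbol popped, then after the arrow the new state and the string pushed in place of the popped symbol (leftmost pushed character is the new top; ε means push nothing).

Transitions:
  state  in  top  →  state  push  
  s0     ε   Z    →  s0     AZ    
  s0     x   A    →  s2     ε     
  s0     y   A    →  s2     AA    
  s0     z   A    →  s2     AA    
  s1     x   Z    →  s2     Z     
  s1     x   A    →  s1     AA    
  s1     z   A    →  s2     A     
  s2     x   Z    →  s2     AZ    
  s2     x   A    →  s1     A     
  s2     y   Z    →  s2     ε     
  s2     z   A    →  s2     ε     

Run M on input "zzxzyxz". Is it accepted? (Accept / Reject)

Reject

(s0, zzxzyxz, Z)
  ε-move, top Z: go to s0, push AZ → (s0, zzxzyxz, AZ)
  read z, top A: go to s2, push AA → (s2, zxzyxz, AAZ)
  read z, top A: go to s2, push ε → (s2, xzyxz, AZ)
  read x, top A: go to s1, push A → (s1, zyxz, AZ)
  read z, top A: go to s2, push A → (s2, yxz, AZ)
No transition applies at (s2, yxz, AZ); input not fully consumed.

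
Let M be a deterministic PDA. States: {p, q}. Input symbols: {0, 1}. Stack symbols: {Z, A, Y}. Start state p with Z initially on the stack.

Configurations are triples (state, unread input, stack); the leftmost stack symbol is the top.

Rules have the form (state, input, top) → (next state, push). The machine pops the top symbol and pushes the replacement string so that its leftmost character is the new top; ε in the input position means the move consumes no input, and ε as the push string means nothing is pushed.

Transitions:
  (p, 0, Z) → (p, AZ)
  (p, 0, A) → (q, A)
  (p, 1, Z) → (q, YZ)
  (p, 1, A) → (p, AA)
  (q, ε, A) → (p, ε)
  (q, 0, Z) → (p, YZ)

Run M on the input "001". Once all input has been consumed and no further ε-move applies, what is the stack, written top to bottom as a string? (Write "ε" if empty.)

YZ

(p, 001, Z)
  read 0, top Z: go to p, push AZ → (p, 01, AZ)
  read 0, top A: go to q, push A → (q, 1, AZ)
  ε-move, top A: go to p, push ε → (p, 1, Z)
  read 1, top Z: go to q, push YZ → (q, ε, YZ)
All input consumed in state q with stack YZ.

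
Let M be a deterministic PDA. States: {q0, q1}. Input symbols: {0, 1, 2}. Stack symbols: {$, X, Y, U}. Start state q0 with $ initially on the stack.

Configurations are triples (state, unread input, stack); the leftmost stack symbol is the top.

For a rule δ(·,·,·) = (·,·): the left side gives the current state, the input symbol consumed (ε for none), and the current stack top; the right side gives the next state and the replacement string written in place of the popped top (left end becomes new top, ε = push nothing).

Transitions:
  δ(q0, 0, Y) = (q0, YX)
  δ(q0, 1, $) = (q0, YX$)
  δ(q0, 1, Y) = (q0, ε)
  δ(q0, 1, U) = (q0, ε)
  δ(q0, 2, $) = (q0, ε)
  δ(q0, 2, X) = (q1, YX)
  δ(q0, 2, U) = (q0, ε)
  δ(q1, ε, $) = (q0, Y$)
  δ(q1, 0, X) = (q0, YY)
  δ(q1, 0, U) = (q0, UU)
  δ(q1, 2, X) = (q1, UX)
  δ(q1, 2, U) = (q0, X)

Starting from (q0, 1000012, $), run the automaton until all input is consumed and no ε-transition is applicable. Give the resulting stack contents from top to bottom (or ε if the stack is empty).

YXXXXX$

(q0, 1000012, $)
  read 1, top $: go to q0, push YX$ → (q0, 000012, YX$)
  read 0, top Y: go to q0, push YX → (q0, 00012, YXX$)
  read 0, top Y: go to q0, push YX → (q0, 0012, YXXX$)
  read 0, top Y: go to q0, push YX → (q0, 012, YXXXX$)
  read 0, top Y: go to q0, push YX → (q0, 12, YXXXXX$)
  read 1, top Y: go to q0, push ε → (q0, 2, XXXXX$)
  read 2, top X: go to q1, push YX → (q1, ε, YXXXXX$)
All input consumed in state q1 with stack YXXXXX$.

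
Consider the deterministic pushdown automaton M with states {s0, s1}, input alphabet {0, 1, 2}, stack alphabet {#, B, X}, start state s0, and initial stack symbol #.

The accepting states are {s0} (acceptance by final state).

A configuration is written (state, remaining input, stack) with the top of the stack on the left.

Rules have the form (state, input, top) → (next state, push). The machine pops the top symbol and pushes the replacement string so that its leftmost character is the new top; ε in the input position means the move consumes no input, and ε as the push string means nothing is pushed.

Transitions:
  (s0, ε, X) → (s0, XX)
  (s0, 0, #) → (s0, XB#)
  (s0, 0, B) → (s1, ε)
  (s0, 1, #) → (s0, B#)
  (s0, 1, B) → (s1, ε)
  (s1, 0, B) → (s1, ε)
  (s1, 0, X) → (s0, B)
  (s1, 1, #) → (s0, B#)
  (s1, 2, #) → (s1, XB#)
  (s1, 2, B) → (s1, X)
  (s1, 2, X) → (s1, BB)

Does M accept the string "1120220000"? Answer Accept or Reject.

(s0, 1120220000, #) ⊢ (s0, 120220000, B#) ⊢ (s1, 20220000, #) ⊢ (s1, 0220000, XB#) ⊢ (s0, 220000, BB#)
No transition applies at (s0, 220000, BB#); input not fully consumed.

Reject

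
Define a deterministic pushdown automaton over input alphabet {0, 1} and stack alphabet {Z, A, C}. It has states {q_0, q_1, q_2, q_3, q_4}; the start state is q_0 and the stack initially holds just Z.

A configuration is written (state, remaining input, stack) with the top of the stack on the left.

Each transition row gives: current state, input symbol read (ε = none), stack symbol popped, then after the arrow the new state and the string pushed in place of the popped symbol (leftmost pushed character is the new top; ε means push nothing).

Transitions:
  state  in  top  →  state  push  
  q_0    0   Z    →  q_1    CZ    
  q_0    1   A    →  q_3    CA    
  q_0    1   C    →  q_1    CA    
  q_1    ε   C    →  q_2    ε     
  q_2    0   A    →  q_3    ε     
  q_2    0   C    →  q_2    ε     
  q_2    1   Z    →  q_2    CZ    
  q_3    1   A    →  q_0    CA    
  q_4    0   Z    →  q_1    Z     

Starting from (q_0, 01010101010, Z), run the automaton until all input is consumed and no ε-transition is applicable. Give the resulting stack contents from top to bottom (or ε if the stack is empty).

Z

(q_0, 01010101010, Z)
  read 0, top Z: go to q_1, push CZ → (q_1, 1010101010, CZ)
  ε-move, top C: go to q_2, push ε → (q_2, 1010101010, Z)
  read 1, top Z: go to q_2, push CZ → (q_2, 010101010, CZ)
  read 0, top C: go to q_2, push ε → (q_2, 10101010, Z)
  read 1, top Z: go to q_2, push CZ → (q_2, 0101010, CZ)
  read 0, top C: go to q_2, push ε → (q_2, 101010, Z)
  read 1, top Z: go to q_2, push CZ → (q_2, 01010, CZ)
  read 0, top C: go to q_2, push ε → (q_2, 1010, Z)
  read 1, top Z: go to q_2, push CZ → (q_2, 010, CZ)
  read 0, top C: go to q_2, push ε → (q_2, 10, Z)
  read 1, top Z: go to q_2, push CZ → (q_2, 0, CZ)
  read 0, top C: go to q_2, push ε → (q_2, ε, Z)
All input consumed in state q_2 with stack Z.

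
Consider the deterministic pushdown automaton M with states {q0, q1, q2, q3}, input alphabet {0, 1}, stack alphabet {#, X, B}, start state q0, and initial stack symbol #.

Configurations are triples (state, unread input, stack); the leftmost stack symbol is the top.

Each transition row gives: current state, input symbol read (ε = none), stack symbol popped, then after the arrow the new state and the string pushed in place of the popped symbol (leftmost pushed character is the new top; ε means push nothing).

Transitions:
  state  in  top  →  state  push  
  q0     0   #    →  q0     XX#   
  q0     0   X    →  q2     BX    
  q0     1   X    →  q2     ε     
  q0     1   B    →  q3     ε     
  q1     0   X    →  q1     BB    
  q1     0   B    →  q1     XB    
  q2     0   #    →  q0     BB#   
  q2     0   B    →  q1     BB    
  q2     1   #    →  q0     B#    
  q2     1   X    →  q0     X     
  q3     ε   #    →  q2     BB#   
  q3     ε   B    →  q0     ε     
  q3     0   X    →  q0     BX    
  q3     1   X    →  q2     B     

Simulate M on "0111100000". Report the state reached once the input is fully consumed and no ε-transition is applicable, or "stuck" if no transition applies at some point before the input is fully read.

stuck

(q0, 0111100000, #) ⊢ (q0, 111100000, XX#) ⊢ (q2, 11100000, X#) ⊢ (q0, 1100000, X#) ⊢ (q2, 100000, #) ⊢ (q0, 00000, B#)
No transition for (q0, 0, top B); M blocks with input 00000 remaining.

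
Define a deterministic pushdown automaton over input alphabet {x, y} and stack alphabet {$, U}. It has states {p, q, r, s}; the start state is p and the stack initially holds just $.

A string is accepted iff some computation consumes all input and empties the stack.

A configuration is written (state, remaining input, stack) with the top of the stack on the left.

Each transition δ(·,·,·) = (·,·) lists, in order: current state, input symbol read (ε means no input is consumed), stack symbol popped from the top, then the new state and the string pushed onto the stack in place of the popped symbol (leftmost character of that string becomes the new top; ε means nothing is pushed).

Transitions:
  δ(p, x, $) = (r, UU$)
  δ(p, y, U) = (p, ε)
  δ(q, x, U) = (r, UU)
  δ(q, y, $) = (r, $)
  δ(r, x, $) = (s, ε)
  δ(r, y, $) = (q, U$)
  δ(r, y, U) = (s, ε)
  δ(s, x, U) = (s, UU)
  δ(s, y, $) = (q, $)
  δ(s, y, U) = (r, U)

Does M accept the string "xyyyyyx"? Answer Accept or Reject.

Accept

(p, xyyyyyx, $) ⊢ (r, yyyyyx, UU$) ⊢ (s, yyyyx, U$) ⊢ (r, yyyx, U$) ⊢ (s, yyx, $) ⊢ (q, yx, $) ⊢ (r, x, $) ⊢ (s, ε, ε)
All input consumed and the stack is empty.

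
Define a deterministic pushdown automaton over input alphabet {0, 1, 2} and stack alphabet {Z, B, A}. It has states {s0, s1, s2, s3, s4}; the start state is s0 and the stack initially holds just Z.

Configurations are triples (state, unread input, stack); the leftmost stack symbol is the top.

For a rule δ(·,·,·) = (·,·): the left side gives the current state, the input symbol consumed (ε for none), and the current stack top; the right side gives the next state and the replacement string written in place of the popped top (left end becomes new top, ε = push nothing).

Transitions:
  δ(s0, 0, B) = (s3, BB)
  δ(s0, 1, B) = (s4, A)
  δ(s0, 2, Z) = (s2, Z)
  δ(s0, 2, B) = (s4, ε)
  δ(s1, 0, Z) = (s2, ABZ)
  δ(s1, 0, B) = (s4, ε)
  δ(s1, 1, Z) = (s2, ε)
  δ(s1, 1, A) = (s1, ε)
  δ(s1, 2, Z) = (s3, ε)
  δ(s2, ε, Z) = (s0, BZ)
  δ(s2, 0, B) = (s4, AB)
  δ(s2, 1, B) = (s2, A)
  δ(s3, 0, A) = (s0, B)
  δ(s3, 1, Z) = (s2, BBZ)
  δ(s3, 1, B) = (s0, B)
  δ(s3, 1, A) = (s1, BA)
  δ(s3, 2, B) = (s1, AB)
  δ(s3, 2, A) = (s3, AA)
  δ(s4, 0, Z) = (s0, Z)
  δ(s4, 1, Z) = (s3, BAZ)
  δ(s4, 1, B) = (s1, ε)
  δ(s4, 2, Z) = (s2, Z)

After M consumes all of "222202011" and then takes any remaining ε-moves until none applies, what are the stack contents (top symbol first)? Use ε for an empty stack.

(s0, 222202011, Z) ⊢ (s2, 22202011, Z) ⊢ (s0, 22202011, BZ) ⊢ (s4, 2202011, Z) ⊢ (s2, 202011, Z) ⊢ (s0, 202011, BZ) ⊢ (s4, 02011, Z) ⊢ (s0, 2011, Z) ⊢ (s2, 011, Z) ⊢ (s0, 011, BZ) ⊢ (s3, 11, BBZ) ⊢ (s0, 1, BBZ) ⊢ (s4, ε, ABZ)
All input consumed in state s4 with stack ABZ.

ABZ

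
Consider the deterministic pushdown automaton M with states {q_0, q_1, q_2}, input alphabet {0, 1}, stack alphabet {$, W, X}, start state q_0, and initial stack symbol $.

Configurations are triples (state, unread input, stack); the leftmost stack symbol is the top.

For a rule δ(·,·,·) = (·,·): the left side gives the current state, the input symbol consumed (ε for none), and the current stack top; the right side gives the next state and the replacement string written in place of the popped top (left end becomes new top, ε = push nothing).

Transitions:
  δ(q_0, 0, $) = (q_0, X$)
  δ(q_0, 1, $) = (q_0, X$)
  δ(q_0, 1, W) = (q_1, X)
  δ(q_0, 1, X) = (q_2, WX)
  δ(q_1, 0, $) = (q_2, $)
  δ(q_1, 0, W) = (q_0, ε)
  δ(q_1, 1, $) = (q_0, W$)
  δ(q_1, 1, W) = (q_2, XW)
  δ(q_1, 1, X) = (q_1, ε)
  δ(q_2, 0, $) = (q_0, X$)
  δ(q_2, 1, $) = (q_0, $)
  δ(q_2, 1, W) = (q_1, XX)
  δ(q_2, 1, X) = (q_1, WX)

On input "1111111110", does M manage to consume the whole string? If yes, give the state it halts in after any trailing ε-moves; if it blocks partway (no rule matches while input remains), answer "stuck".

q_2

(q_0, 1111111110, $)
  read 1, top $: go to q_0, push X$ → (q_0, 111111110, X$)
  read 1, top X: go to q_2, push WX → (q_2, 11111110, WX$)
  read 1, top W: go to q_1, push XX → (q_1, 1111110, XXX$)
  read 1, top X: go to q_1, push ε → (q_1, 111110, XX$)
  read 1, top X: go to q_1, push ε → (q_1, 11110, X$)
  read 1, top X: go to q_1, push ε → (q_1, 1110, $)
  read 1, top $: go to q_0, push W$ → (q_0, 110, W$)
  read 1, top W: go to q_1, push X → (q_1, 10, X$)
  read 1, top X: go to q_1, push ε → (q_1, 0, $)
  read 0, top $: go to q_2, push $ → (q_2, ε, $)
All input consumed; M is in state q_2.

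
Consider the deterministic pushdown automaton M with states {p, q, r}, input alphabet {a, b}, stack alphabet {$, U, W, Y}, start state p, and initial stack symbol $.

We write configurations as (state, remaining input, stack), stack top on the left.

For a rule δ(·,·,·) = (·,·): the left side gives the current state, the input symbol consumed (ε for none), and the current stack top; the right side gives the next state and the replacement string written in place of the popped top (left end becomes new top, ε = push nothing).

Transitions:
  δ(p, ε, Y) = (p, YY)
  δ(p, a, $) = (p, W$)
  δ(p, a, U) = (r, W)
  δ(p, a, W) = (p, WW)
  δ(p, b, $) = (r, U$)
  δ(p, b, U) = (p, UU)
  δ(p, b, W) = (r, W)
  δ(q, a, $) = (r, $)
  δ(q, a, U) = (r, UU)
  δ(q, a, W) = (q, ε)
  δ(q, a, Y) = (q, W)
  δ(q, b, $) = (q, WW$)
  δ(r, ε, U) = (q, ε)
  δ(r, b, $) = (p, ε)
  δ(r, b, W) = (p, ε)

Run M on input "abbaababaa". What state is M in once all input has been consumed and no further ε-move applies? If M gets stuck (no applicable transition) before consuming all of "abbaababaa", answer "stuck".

(p, abbaababaa, $) ⊢ (p, bbaababaa, W$) ⊢ (r, baababaa, W$) ⊢ (p, aababaa, $) ⊢ (p, ababaa, W$) ⊢ (p, babaa, WW$) ⊢ (r, abaa, WW$)
No transition for (r, a, top W); M blocks with input abaa remaining.

stuck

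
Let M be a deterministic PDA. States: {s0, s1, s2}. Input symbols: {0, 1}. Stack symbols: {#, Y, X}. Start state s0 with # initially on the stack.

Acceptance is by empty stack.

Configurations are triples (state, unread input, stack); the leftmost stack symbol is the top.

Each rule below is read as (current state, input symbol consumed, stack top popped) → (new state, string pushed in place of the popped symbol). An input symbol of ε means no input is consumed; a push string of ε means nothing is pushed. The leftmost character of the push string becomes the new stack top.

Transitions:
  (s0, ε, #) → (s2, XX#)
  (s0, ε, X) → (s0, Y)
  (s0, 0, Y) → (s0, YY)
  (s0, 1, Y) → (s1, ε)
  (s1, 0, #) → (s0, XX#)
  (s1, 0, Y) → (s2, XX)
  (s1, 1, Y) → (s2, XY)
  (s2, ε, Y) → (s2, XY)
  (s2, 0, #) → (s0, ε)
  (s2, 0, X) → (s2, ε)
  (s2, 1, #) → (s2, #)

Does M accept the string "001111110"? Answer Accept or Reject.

(s0, 001111110, #) ⊢ (s2, 001111110, XX#) ⊢ (s2, 01111110, X#) ⊢ (s2, 1111110, #) ⊢ (s2, 111110, #) ⊢ (s2, 11110, #) ⊢ (s2, 1110, #) ⊢ (s2, 110, #) ⊢ (s2, 10, #) ⊢ (s2, 0, #) ⊢ (s0, ε, ε)
All input consumed and the stack is empty.

Accept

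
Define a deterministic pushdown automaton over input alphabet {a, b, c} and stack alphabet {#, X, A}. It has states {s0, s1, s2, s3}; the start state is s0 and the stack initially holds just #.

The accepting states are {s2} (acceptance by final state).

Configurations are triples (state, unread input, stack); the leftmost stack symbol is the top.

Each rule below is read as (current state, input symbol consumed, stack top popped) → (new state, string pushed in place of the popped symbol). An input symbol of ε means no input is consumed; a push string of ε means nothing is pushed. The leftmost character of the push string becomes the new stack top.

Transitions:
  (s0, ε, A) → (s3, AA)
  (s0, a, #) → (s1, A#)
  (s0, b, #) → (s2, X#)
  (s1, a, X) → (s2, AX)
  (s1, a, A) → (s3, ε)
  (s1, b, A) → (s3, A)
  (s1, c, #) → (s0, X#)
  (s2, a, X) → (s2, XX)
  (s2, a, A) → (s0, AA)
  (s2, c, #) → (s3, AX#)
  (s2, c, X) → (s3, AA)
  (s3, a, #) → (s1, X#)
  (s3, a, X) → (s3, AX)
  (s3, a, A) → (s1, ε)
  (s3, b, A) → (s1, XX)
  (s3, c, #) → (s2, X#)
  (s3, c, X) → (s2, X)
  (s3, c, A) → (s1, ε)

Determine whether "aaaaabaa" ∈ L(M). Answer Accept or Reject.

(s0, aaaaabaa, #)
  read a, top #: go to s1, push A# → (s1, aaaabaa, A#)
  read a, top A: go to s3, push ε → (s3, aaabaa, #)
  read a, top #: go to s1, push X# → (s1, aabaa, X#)
  read a, top X: go to s2, push AX → (s2, abaa, AX#)
  read a, top A: go to s0, push AA → (s0, baa, AAX#)
  ε-move, top A: go to s3, push AA → (s3, baa, AAAX#)
  read b, top A: go to s1, push XX → (s1, aa, XXAAX#)
  read a, top X: go to s2, push AX → (s2, a, AXXAAX#)
  read a, top A: go to s0, push AA → (s0, ε, AAXXAAX#)
  ε-move, top A: go to s3, push AA → (s3, ε, AAAXXAAX#)
All input consumed; state s3 ∉ F and no further ε-move applies.

Reject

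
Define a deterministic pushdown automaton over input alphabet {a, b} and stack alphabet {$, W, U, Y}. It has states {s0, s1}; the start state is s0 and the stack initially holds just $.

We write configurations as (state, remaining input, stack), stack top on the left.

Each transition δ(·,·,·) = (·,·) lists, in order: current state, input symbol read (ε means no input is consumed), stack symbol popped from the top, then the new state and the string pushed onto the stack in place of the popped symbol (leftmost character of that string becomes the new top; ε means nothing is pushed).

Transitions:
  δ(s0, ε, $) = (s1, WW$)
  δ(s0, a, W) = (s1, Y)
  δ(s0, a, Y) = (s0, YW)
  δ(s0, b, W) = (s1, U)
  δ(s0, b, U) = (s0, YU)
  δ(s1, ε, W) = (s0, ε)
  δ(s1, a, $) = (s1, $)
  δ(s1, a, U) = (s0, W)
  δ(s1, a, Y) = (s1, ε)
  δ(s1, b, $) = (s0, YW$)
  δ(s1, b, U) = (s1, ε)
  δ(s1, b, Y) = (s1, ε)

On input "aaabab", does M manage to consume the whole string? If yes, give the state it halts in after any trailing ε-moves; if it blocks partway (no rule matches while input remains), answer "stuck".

(s0, aaabab, $) ⊢ (s1, aaabab, WW$) ⊢ (s0, aaabab, W$) ⊢ (s1, aabab, Y$) ⊢ (s1, abab, $) ⊢ (s1, bab, $) ⊢ (s0, ab, YW$) ⊢ (s0, b, YWW$)
No transition for (s0, b, top Y); M blocks with input b remaining.

stuck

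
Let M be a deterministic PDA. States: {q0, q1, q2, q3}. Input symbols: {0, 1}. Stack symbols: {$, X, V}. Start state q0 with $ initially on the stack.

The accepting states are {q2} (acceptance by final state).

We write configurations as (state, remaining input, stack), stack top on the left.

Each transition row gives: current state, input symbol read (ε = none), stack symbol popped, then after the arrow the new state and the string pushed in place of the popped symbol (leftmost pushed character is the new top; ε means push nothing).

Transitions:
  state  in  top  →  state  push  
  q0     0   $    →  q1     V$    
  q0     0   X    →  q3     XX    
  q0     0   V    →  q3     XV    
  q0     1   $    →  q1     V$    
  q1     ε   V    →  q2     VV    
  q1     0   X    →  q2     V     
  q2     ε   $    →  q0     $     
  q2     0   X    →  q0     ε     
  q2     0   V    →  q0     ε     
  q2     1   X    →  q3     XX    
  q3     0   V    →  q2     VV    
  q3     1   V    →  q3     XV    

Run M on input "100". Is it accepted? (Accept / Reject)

(q0, 100, $)
  read 1, top $: go to q1, push V$ → (q1, 00, V$)
  ε-move, top V: go to q2, push VV → (q2, 00, VV$)
  read 0, top V: go to q0, push ε → (q0, 0, V$)
  read 0, top V: go to q3, push XV → (q3, ε, XV$)
All input consumed; state q3 ∉ F and no further ε-move applies.

Reject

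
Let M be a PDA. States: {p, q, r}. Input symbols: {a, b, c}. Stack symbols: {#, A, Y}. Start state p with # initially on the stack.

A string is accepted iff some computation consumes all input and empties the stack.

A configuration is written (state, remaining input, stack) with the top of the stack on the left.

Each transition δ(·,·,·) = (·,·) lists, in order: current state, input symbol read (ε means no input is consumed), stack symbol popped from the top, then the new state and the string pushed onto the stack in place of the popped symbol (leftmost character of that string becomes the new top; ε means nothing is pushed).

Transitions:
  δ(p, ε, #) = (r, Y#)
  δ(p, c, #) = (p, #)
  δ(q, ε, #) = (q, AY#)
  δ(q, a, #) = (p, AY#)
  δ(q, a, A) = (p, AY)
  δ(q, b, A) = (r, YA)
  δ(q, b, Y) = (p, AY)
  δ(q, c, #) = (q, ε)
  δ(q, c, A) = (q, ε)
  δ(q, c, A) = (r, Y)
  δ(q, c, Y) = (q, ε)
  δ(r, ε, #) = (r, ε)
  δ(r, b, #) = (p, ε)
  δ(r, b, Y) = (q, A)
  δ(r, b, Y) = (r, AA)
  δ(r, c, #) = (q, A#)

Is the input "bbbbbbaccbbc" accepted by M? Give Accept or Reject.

No computation consumes all input and empties the stack.

Reject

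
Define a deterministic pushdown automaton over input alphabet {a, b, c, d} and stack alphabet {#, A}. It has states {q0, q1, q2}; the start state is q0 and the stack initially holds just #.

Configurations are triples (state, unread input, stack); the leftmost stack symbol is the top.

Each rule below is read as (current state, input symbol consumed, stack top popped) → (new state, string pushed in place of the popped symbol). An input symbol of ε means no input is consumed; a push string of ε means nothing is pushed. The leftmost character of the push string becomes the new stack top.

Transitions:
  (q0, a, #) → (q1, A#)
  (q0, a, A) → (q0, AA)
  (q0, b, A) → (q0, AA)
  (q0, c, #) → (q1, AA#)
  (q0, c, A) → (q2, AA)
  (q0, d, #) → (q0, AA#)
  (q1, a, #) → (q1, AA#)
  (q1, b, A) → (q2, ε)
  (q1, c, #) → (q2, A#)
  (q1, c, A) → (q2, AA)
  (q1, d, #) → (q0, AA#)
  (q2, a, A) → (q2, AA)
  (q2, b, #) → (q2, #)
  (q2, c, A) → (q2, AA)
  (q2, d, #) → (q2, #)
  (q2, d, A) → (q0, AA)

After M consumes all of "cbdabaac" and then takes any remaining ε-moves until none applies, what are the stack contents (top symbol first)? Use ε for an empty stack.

AAAAAAA#

(q0, cbdabaac, #)
  read c, top #: go to q1, push AA# → (q1, bdabaac, AA#)
  read b, top A: go to q2, push ε → (q2, dabaac, A#)
  read d, top A: go to q0, push AA → (q0, abaac, AA#)
  read a, top A: go to q0, push AA → (q0, baac, AAA#)
  read b, top A: go to q0, push AA → (q0, aac, AAAA#)
  read a, top A: go to q0, push AA → (q0, ac, AAAAA#)
  read a, top A: go to q0, push AA → (q0, c, AAAAAA#)
  read c, top A: go to q2, push AA → (q2, ε, AAAAAAA#)
All input consumed in state q2 with stack AAAAAAA#.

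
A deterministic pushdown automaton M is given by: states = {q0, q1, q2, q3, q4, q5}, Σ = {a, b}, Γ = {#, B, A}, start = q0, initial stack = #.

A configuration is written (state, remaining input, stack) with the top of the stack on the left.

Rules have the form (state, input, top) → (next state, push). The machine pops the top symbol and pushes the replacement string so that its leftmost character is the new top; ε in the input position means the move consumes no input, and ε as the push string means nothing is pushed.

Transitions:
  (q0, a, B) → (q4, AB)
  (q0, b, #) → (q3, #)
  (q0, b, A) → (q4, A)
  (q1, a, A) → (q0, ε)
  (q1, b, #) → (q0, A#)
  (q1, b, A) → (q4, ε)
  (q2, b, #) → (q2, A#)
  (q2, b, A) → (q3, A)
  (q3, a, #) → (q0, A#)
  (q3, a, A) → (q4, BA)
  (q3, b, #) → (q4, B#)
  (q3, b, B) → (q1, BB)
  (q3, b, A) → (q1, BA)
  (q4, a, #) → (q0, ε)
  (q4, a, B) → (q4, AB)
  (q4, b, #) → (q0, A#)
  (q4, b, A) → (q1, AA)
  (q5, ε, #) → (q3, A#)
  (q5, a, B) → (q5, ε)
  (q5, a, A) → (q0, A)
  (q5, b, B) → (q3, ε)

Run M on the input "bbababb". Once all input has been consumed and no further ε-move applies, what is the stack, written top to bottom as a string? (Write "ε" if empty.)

AAB#

(q0, bbababb, #)
  read b, top #: go to q3, push # → (q3, bababb, #)
  read b, top #: go to q4, push B# → (q4, ababb, B#)
  read a, top B: go to q4, push AB → (q4, babb, AB#)
  read b, top A: go to q1, push AA → (q1, abb, AAB#)
  read a, top A: go to q0, push ε → (q0, bb, AB#)
  read b, top A: go to q4, push A → (q4, b, AB#)
  read b, top A: go to q1, push AA → (q1, ε, AAB#)
All input consumed in state q1 with stack AAB#.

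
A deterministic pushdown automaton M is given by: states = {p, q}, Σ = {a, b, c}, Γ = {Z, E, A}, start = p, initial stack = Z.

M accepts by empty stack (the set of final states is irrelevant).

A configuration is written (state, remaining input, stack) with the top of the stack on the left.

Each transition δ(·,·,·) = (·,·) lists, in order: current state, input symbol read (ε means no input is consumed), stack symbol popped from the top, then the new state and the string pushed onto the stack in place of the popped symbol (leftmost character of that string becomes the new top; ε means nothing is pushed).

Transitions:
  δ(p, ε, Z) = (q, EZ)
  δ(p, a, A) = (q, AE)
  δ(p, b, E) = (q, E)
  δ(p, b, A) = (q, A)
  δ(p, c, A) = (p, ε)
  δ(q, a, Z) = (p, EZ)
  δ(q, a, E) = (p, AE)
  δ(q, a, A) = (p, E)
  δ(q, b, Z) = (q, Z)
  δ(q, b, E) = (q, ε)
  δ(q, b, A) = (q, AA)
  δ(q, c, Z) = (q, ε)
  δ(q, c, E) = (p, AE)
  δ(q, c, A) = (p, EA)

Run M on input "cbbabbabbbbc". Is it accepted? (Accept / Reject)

(p, cbbabbabbbbc, Z) ⊢ (q, cbbabbabbbbc, EZ) ⊢ (p, bbabbabbbbc, AEZ) ⊢ (q, babbabbbbc, AEZ) ⊢ (q, abbabbbbc, AAEZ) ⊢ (p, bbabbbbc, EAEZ) ⊢ (q, babbbbc, EAEZ) ⊢ (q, abbbbc, AEZ) ⊢ (p, bbbbc, EEZ) ⊢ (q, bbbc, EEZ) ⊢ (q, bbc, EZ) ⊢ (q, bc, Z) ⊢ (q, c, Z) ⊢ (q, ε, ε)
All input consumed and the stack is empty.

Accept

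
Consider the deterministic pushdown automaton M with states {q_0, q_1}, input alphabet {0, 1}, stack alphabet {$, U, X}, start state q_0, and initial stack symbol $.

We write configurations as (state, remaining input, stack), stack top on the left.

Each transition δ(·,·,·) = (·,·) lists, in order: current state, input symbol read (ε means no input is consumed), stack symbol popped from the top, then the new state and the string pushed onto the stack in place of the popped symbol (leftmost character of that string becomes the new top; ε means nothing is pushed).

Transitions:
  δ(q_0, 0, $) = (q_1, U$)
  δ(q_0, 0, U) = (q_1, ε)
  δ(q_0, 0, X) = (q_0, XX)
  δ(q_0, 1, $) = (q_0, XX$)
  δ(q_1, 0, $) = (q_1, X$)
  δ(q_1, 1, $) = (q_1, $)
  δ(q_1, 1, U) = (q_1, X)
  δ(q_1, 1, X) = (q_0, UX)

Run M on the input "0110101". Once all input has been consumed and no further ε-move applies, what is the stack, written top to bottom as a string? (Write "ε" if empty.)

UX$

(q_0, 0110101, $)
  read 0, top $: go to q_1, push U$ → (q_1, 110101, U$)
  read 1, top U: go to q_1, push X → (q_1, 10101, X$)
  read 1, top X: go to q_0, push UX → (q_0, 0101, UX$)
  read 0, top U: go to q_1, push ε → (q_1, 101, X$)
  read 1, top X: go to q_0, push UX → (q_0, 01, UX$)
  read 0, top U: go to q_1, push ε → (q_1, 1, X$)
  read 1, top X: go to q_0, push UX → (q_0, ε, UX$)
All input consumed in state q_0 with stack UX$.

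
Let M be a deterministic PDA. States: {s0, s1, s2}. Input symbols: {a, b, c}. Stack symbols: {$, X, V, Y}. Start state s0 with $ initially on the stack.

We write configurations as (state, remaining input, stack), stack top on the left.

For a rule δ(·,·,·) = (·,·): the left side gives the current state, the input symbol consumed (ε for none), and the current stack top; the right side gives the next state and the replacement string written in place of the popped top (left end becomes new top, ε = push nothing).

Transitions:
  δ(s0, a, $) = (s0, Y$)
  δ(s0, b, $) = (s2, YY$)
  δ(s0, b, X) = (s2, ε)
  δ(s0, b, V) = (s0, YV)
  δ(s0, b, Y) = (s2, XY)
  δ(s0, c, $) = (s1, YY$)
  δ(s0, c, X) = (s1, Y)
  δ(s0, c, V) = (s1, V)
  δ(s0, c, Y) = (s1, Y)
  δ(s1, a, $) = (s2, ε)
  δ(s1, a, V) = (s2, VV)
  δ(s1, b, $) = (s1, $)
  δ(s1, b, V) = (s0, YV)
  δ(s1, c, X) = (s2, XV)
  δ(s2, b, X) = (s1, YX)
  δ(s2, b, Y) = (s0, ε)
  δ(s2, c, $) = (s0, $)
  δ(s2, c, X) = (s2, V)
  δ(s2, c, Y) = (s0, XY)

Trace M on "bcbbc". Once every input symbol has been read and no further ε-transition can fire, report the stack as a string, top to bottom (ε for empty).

(s0, bcbbc, $) ⊢ (s2, cbbc, YY$) ⊢ (s0, bbc, XYY$) ⊢ (s2, bc, YY$) ⊢ (s0, c, Y$) ⊢ (s1, ε, Y$)
All input consumed in state s1 with stack Y$.

Y$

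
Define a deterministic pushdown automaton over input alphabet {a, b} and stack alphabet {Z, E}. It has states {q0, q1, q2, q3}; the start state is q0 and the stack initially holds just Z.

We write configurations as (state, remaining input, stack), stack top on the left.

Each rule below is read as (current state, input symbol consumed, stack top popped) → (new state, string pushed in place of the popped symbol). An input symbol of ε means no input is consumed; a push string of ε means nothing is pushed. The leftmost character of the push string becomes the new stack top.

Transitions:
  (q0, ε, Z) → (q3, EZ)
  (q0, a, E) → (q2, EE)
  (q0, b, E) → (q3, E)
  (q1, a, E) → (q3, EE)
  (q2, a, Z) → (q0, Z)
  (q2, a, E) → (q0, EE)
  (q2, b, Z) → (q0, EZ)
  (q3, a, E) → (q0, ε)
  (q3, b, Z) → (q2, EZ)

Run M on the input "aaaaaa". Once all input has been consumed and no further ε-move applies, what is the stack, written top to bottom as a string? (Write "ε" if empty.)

(q0, aaaaaa, Z) ⊢ (q3, aaaaaa, EZ) ⊢ (q0, aaaaa, Z) ⊢ (q3, aaaaa, EZ) ⊢ (q0, aaaa, Z) ⊢ (q3, aaaa, EZ) ⊢ (q0, aaa, Z) ⊢ (q3, aaa, EZ) ⊢ (q0, aa, Z) ⊢ (q3, aa, EZ) ⊢ (q0, a, Z) ⊢ (q3, a, EZ) ⊢ (q0, ε, Z) ⊢ (q3, ε, EZ)
All input consumed in state q3 with stack EZ.

EZ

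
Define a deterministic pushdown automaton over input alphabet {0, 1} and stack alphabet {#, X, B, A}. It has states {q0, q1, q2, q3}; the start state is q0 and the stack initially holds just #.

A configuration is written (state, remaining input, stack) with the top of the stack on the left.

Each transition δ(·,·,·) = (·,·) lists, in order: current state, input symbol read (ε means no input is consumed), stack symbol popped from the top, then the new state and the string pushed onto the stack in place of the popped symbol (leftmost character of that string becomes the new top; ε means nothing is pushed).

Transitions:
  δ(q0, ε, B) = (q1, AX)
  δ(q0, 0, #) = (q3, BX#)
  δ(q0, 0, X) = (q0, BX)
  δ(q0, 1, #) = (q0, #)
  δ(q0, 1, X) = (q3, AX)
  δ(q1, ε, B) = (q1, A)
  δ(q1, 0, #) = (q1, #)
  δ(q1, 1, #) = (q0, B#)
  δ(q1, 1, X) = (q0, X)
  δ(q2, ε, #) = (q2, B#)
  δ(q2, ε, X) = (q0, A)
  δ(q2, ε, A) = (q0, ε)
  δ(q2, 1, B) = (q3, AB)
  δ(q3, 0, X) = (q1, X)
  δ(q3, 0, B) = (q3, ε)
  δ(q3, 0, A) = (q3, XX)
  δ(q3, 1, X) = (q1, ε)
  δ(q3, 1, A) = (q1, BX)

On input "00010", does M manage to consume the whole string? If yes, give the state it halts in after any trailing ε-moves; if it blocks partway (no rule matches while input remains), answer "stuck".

q1

(q0, 00010, #) ⊢ (q3, 0010, BX#) ⊢ (q3, 010, X#) ⊢ (q1, 10, X#) ⊢ (q0, 0, X#) ⊢ (q0, ε, BX#) ⊢ (q1, ε, AXX#)
All input consumed; M is in state q1.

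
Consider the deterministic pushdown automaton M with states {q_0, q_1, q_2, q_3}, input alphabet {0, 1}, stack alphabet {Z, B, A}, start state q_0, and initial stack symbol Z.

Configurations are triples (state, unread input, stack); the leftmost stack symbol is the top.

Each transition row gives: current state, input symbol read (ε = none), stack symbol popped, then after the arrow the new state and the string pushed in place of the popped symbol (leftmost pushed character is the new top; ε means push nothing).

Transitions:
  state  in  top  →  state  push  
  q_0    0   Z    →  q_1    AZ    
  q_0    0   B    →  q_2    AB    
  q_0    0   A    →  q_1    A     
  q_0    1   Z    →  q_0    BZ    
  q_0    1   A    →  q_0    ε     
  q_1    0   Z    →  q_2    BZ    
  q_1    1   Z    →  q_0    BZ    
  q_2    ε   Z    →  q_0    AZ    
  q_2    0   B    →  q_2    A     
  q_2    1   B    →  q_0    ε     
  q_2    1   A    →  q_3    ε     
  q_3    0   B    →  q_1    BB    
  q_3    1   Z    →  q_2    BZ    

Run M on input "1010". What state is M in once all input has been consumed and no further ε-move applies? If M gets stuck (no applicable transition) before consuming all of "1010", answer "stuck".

(q_0, 1010, Z)
  read 1, top Z: go to q_0, push BZ → (q_0, 010, BZ)
  read 0, top B: go to q_2, push AB → (q_2, 10, ABZ)
  read 1, top A: go to q_3, push ε → (q_3, 0, BZ)
  read 0, top B: go to q_1, push BB → (q_1, ε, BBZ)
All input consumed; M is in state q_1.

q_1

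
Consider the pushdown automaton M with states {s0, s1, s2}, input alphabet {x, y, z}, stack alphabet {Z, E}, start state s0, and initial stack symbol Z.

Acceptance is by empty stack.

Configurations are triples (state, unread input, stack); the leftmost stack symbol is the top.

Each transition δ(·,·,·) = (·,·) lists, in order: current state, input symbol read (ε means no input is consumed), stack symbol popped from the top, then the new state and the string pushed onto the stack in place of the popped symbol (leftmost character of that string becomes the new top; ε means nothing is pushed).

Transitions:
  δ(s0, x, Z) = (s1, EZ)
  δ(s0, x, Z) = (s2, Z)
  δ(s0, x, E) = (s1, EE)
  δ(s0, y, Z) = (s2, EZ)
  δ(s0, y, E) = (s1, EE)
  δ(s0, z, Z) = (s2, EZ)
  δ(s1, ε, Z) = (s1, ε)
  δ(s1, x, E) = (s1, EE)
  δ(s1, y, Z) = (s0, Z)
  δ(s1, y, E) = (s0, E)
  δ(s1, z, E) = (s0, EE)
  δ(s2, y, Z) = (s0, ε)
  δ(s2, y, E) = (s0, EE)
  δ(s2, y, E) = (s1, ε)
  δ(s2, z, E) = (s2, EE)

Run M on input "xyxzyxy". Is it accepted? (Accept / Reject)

No computation consumes all input and empties the stack.

Reject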